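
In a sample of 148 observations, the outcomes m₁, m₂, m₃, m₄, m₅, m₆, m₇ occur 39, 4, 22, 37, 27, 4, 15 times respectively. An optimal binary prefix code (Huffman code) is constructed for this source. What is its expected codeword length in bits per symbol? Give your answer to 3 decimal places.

Probabilities are the counts divided by 148.
Repeatedly combine the two least-probable nodes; the expected code length is the sum of the merged weights.
merge 1/37 + 1/37 → 2/37
merge 2/37 + 15/148 → 23/148
merge 11/74 + 23/148 → 45/148
merge 27/148 + 1/4 → 16/37
merge 39/148 + 45/148 → 21/37
merge 16/37 + 21/37 → 1
L = 2/37 + 23/148 + 45/148 + 16/37 + 21/37 + 1 = 93/37 ≈ 2.514 bits/symbol.

2.514 bits/symbol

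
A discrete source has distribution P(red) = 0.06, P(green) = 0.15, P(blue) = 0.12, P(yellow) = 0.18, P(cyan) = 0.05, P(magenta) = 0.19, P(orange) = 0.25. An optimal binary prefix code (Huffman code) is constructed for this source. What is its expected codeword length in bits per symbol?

2.67 bits/symbol

Repeatedly combine the two least-probable nodes; the expected code length is the sum of the merged weights.
merge 1/20 + 3/50 → 11/100
merge 11/100 + 3/25 → 23/100
merge 3/20 + 9/50 → 33/100
merge 19/100 + 23/100 → 21/50
merge 1/4 + 33/100 → 29/50
merge 21/50 + 29/50 → 1
L = 11/100 + 23/100 + 33/100 + 21/50 + 29/50 + 1 = 267/100 = 2.67 bits/symbol.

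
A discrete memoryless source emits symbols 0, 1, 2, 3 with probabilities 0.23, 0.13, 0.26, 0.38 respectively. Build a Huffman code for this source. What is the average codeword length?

Repeatedly combine the two least-probable nodes; the expected code length is the sum of the merged weights.
merge 13/100 + 23/100 → 9/25
merge 13/50 + 9/25 → 31/50
merge 19/50 + 31/50 → 1
L = 9/25 + 31/50 + 1 = 99/50 = 1.98 bits/symbol.

1.98 bits/symbol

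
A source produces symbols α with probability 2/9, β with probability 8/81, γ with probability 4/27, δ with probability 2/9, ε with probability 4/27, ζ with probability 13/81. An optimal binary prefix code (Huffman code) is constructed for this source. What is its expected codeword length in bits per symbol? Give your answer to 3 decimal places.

2.556 bits/symbol

Repeatedly combine the two least-probable nodes; the expected code length is the sum of the merged weights.
merge 8/81 + 4/27 → 20/81
merge 4/27 + 13/81 → 25/81
merge 2/9 + 2/9 → 4/9
merge 20/81 + 25/81 → 5/9
merge 4/9 + 5/9 → 1
L = 20/81 + 25/81 + 4/9 + 5/9 + 1 = 23/9 ≈ 2.556 bits/symbol.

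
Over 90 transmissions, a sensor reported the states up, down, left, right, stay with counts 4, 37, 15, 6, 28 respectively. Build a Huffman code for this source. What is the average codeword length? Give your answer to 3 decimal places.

1.978 bits/symbol

Probabilities are the counts divided by 90.
Repeatedly combine the two least-probable nodes; the expected code length is the sum of the merged weights.
merge 2/45 + 1/15 → 1/9
merge 1/9 + 1/6 → 5/18
merge 5/18 + 14/45 → 53/90
merge 37/90 + 53/90 → 1
L = 1/9 + 5/18 + 53/90 + 1 = 89/45 ≈ 1.978 bits/symbol.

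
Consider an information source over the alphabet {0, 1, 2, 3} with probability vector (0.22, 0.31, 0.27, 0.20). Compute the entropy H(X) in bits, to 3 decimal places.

1.979 bits

H = −Σ pᵢ log₂ pᵢ.
−0.22·log₂(0.22) = 0.4806
−0.31·log₂(0.31) = 0.5238
−0.27·log₂(0.27) = 0.5100
−0.20·log₂(0.20) = 0.4644
Sum ≈ 1.9788 → 1.979 bits.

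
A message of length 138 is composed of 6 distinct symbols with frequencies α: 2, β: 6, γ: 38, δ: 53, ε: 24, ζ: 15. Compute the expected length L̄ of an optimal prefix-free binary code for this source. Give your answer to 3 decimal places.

Probabilities are the counts divided by 138.
Repeatedly combine the two least-probable nodes; the expected code length is the sum of the merged weights.
merge 1/69 + 1/23 → 4/69
merge 4/69 + 5/46 → 1/6
merge 1/6 + 4/23 → 47/138
merge 19/69 + 47/138 → 85/138
merge 53/138 + 85/138 → 1
L = 4/69 + 1/6 + 47/138 + 85/138 + 1 = 301/138 ≈ 2.181 bits/symbol.

2.181 bits/symbol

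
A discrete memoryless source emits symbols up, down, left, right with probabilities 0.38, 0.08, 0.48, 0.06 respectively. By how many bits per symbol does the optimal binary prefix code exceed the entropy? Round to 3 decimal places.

0.086 bits

Entropy H = −Σ p log₂ p ≈ 1.5738 bits.
Huffman merges: 3/50+2/25→7/50; 7/50+19/50→13/25; 12/25+13/25→1. L = 83/50 ≈ 1.6600.
L − H = 1.6600 − 1.5738 = 0.086 bits.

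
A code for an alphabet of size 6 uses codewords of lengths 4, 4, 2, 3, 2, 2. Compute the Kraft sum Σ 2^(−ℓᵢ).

With common denominator 2^4 = 16: Σ 2^(−ℓᵢ) = 1/16 + 1/16 + 4/16 + 2/16 + 4/16 + 4/16 = 16/16 = 1.

1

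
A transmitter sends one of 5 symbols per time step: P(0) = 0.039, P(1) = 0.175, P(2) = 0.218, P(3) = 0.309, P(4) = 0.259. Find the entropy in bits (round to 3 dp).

H = −Σ pᵢ log₂ pᵢ.
−0.039·log₂(0.039) = 0.1825
−0.175·log₂(0.175) = 0.4401
−0.218·log₂(0.218) = 0.4791
−0.309·log₂(0.309) = 0.5235
−0.259·log₂(0.259) = 0.5048
Sum ≈ 2.1300 → 2.130 bits.

2.130 bits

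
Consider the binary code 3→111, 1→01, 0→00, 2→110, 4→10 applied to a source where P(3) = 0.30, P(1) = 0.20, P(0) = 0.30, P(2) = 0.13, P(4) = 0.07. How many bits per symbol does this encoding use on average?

L̄ = Σ pᵢ·ℓᵢ = 0.30·3 + 0.20·2 + 0.30·2 + 0.13·3 + 0.07·2 = 2.43 bits/symbol.

2.43 bits/symbol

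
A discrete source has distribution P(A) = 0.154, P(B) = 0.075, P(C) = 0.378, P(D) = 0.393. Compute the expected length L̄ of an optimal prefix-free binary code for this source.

1.836 bits/symbol

Repeatedly combine the two least-probable nodes; the expected code length is the sum of the merged weights.
merge 3/40 + 77/500 → 229/1000
merge 229/1000 + 189/500 → 607/1000
merge 393/1000 + 607/1000 → 1
L = 229/1000 + 607/1000 + 1 = 459/250 = 1.836 bits/symbol.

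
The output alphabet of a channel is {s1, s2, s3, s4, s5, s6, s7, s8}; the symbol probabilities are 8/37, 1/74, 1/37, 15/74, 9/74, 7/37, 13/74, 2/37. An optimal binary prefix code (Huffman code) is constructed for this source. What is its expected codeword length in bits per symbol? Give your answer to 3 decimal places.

2.716 bits/symbol

Repeatedly combine the two least-probable nodes; the expected code length is the sum of the merged weights.
merge 1/74 + 1/37 → 3/74
merge 3/74 + 2/37 → 7/74
merge 7/74 + 9/74 → 8/37
merge 13/74 + 7/37 → 27/74
merge 15/74 + 8/37 → 31/74
merge 8/37 + 27/74 → 43/74
merge 31/74 + 43/74 → 1
L = 3/74 + 7/74 + 8/37 + 27/74 + 31/74 + 43/74 + 1 = 201/74 ≈ 2.716 bits/symbol.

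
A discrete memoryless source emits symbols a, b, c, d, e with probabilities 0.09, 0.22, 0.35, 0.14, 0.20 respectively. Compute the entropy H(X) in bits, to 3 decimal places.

H = −Σ pᵢ log₂ pᵢ.
−0.09·log₂(0.09) = 0.3127
−0.22·log₂(0.22) = 0.4806
−0.35·log₂(0.35) = 0.5301
−0.14·log₂(0.14) = 0.3971
−0.20·log₂(0.20) = 0.4644
Sum ≈ 2.1848 → 2.185 bits.

2.185 bits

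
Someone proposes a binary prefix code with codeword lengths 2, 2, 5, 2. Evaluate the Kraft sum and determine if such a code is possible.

With common denominator 2^5 = 32: Σ 2^(−ℓᵢ) = 8/32 + 8/32 + 1/32 + 8/32 = 25/32 = 0.78125.
Kraft's inequality requires Σ ≤ 1; here Σ = 0.78125 ≤ 1, so such a prefix code exists.

0.78125; yes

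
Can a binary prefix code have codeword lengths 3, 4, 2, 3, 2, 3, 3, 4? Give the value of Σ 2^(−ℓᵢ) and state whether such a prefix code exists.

1.125; no

With common denominator 2^4 = 16: Σ 2^(−ℓᵢ) = 2/16 + 1/16 + 4/16 + 2/16 + 4/16 + 2/16 + 2/16 + 1/16 = 18/16 = 1.125.
Kraft's inequality requires Σ ≤ 1; here Σ = 1.125 > 1, so no such prefix code exists.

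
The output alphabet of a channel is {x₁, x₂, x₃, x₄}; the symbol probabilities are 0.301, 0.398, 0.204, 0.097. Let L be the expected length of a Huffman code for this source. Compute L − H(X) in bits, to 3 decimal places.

0.058 bits

Entropy H = −Σ p log₂ p ≈ 1.8447 bits.
Huffman merges: 97/1000+51/250→301/1000; 301/1000+301/1000→301/500; 199/500+301/500→1. L = 1903/1000 ≈ 1.9030.
L − H = 1.9030 − 1.8447 = 0.058 bits.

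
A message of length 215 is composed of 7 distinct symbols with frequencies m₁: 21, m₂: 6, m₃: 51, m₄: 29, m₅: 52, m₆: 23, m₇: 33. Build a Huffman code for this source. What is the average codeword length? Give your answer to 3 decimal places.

Probabilities are the counts divided by 215.
Repeatedly combine the two least-probable nodes; the expected code length is the sum of the merged weights.
merge 6/215 + 21/215 → 27/215
merge 23/215 + 27/215 → 10/43
merge 29/215 + 33/215 → 62/215
merge 10/43 + 51/215 → 101/215
merge 52/215 + 62/215 → 114/215
merge 101/215 + 114/215 → 1
L = 27/215 + 10/43 + 62/215 + 101/215 + 114/215 + 1 = 569/215 ≈ 2.647 bits/symbol.

2.647 bits/symbol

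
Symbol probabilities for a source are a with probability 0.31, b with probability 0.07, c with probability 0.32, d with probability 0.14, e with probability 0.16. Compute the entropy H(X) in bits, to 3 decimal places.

H = −Σ pᵢ log₂ pᵢ.
−0.31·log₂(0.31) = 0.5238
−0.07·log₂(0.07) = 0.2686
−0.32·log₂(0.32) = 0.5260
−0.14·log₂(0.14) = 0.3971
−0.16·log₂(0.16) = 0.4230
Sum ≈ 2.1385 → 2.139 bits.

2.139 bits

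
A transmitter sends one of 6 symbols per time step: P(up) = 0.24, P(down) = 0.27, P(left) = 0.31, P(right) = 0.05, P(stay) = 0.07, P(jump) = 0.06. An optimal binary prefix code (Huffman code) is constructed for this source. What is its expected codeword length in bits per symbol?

Repeatedly combine the two least-probable nodes; the expected code length is the sum of the merged weights.
merge 1/20 + 3/50 → 11/100
merge 7/100 + 11/100 → 9/50
merge 9/50 + 6/25 → 21/50
merge 27/100 + 31/100 → 29/50
merge 21/50 + 29/50 → 1
L = 11/100 + 9/50 + 21/50 + 29/50 + 1 = 229/100 = 2.29 bits/symbol.

2.29 bits/symbol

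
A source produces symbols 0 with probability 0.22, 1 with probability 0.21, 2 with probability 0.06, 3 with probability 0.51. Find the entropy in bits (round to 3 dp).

1.692 bits

H = −Σ pᵢ log₂ pᵢ.
−0.22·log₂(0.22) = 0.4806
−0.21·log₂(0.21) = 0.4728
−0.06·log₂(0.06) = 0.2435
−0.51·log₂(0.51) = 0.4954
Sum ≈ 1.6924 → 1.692 bits.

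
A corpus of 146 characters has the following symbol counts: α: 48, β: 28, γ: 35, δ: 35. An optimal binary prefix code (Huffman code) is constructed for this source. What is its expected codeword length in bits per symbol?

Probabilities are the counts divided by 146.
Repeatedly combine the two least-probable nodes; the expected code length is the sum of the merged weights.
merge 14/73 + 35/146 → 63/146
merge 35/146 + 24/73 → 83/146
merge 63/146 + 83/146 → 1
L = 63/146 + 83/146 + 1 = 2 bits/symbol.

2 bits/symbol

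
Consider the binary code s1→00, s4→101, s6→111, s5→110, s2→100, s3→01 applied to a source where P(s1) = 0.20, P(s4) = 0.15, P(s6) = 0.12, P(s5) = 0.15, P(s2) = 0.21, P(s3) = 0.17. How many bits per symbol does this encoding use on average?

L̄ = Σ pᵢ·ℓᵢ = 0.20·2 + 0.15·3 + 0.12·3 + 0.15·3 + 0.21·3 + 0.17·2 = 2.63 bits/symbol.

2.63 bits/symbol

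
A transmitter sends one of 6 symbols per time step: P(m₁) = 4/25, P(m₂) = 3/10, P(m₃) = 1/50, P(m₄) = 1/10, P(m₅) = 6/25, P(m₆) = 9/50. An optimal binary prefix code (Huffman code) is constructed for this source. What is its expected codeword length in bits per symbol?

Repeatedly combine the two least-probable nodes; the expected code length is the sum of the merged weights.
merge 1/50 + 1/10 → 3/25
merge 3/25 + 4/25 → 7/25
merge 9/50 + 6/25 → 21/50
merge 7/25 + 3/10 → 29/50
merge 21/50 + 29/50 → 1
L = 3/25 + 7/25 + 21/50 + 29/50 + 1 = 12/5 = 2.4 bits/symbol.

2.4 bits/symbol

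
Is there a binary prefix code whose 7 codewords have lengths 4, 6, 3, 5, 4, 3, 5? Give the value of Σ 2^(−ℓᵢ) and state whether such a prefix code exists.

With common denominator 2^6 = 64: Σ 2^(−ℓᵢ) = 4/64 + 1/64 + 8/64 + 2/64 + 4/64 + 8/64 + 2/64 = 29/64 = 0.453125.
Kraft's inequality requires Σ ≤ 1; here Σ = 0.453125 ≤ 1, so such a prefix code exists.

0.453125; yes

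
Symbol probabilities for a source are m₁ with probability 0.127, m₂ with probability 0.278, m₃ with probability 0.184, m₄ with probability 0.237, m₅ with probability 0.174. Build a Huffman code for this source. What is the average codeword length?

2.301 bits/symbol

Repeatedly combine the two least-probable nodes; the expected code length is the sum of the merged weights.
merge 127/1000 + 87/500 → 301/1000
merge 23/125 + 237/1000 → 421/1000
merge 139/500 + 301/1000 → 579/1000
merge 421/1000 + 579/1000 → 1
L = 301/1000 + 421/1000 + 579/1000 + 1 = 2301/1000 = 2.301 bits/symbol.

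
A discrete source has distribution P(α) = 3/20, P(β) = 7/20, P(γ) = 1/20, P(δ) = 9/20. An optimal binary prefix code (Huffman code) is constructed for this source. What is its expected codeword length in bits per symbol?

1.75 bits/symbol

Repeatedly combine the two least-probable nodes; the expected code length is the sum of the merged weights.
merge 1/20 + 3/20 → 1/5
merge 1/5 + 7/20 → 11/20
merge 9/20 + 11/20 → 1
L = 1/5 + 11/20 + 1 = 7/4 = 1.75 bits/symbol.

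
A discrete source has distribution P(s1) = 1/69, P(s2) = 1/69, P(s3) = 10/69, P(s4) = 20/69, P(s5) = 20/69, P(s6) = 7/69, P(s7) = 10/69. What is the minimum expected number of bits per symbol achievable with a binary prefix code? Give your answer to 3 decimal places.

2.435 bits/symbol

Repeatedly combine the two least-probable nodes; the expected code length is the sum of the merged weights.
merge 1/69 + 1/69 → 2/69
merge 2/69 + 7/69 → 3/23
merge 3/23 + 10/69 → 19/69
merge 10/69 + 19/69 → 29/69
merge 20/69 + 20/69 → 40/69
merge 29/69 + 40/69 → 1
L = 2/69 + 3/23 + 19/69 + 29/69 + 40/69 + 1 = 56/23 ≈ 2.435 bits/symbol.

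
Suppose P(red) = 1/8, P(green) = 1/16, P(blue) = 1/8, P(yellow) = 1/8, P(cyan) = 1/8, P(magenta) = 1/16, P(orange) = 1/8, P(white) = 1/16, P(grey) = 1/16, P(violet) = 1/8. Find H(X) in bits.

3.25 bits

Each probability is a power of 1/2, so log₂(1/p) is an integer.
H = Σ p·log₂(1/p) = 1/8·3 + 1/16·4 + 1/8·3 + 1/8·3 + 1/8·3 + 1/16·4 + 1/8·3 + 1/16·4 + 1/16·4 + 1/8·3 = 3.25 bits.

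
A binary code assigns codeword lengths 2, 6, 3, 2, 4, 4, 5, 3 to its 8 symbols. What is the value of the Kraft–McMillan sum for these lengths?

0.921875

With common denominator 2^6 = 64: Σ 2^(−ℓᵢ) = 16/64 + 1/64 + 8/64 + 16/64 + 4/64 + 4/64 + 2/64 + 8/64 = 59/64 = 0.921875.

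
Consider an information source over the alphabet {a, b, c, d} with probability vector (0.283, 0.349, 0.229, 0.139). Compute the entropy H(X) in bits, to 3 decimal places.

1.928 bits

H = −Σ pᵢ log₂ pᵢ.
−0.283·log₂(0.283) = 0.5154
−0.349·log₂(0.349) = 0.5300
−0.229·log₂(0.229) = 0.4870
−0.139·log₂(0.139) = 0.3957
Sum ≈ 1.9281 → 1.928 bits.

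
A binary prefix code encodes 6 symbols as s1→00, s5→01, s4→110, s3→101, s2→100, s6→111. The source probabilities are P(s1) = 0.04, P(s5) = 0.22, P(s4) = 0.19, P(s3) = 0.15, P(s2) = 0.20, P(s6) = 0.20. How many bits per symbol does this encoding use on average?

L̄ = Σ pᵢ·ℓᵢ = 0.04·2 + 0.22·2 + 0.19·3 + 0.15·3 + 0.20·3 + 0.20·3 = 2.74 bits/symbol.

2.74 bits/symbol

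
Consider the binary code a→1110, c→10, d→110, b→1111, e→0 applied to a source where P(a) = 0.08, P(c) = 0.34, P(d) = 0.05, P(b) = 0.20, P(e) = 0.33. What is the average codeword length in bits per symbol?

L̄ = Σ pᵢ·ℓᵢ = 0.08·4 + 0.34·2 + 0.05·3 + 0.20·4 + 0.33·1 = 2.28 bits/symbol.

2.28 bits/symbol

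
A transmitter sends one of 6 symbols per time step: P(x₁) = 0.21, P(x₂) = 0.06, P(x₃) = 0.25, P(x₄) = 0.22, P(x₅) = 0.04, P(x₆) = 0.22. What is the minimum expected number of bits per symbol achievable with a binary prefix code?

Repeatedly combine the two least-probable nodes; the expected code length is the sum of the merged weights.
merge 1/25 + 3/50 → 1/10
merge 1/10 + 21/100 → 31/100
merge 11/50 + 11/50 → 11/25
merge 1/4 + 31/100 → 14/25
merge 11/25 + 14/25 → 1
L = 1/10 + 31/100 + 11/25 + 14/25 + 1 = 241/100 = 2.41 bits/symbol.

2.41 bits/symbol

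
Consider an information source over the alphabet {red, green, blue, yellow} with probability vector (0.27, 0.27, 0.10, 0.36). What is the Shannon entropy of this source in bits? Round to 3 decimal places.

H = −Σ pᵢ log₂ pᵢ.
−0.27·log₂(0.27) = 0.5100
−0.27·log₂(0.27) = 0.5100
−0.10·log₂(0.10) = 0.3322
−0.36·log₂(0.36) = 0.5306
Sum ≈ 1.8829 → 1.883 bits.

1.883 bits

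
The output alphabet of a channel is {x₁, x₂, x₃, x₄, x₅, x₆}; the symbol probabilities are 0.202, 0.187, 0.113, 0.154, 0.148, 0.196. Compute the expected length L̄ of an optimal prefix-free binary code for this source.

Repeatedly combine the two least-probable nodes; the expected code length is the sum of the merged weights.
merge 113/1000 + 37/250 → 261/1000
merge 77/500 + 187/1000 → 341/1000
merge 49/250 + 101/500 → 199/500
merge 261/1000 + 341/1000 → 301/500
merge 199/500 + 301/500 → 1
L = 261/1000 + 341/1000 + 199/500 + 301/500 + 1 = 1301/500 = 2.602 bits/symbol.

2.602 bits/symbol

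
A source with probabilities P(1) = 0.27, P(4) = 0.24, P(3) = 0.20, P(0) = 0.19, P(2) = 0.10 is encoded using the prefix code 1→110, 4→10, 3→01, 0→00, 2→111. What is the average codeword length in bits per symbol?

L̄ = Σ pᵢ·ℓᵢ = 0.27·3 + 0.24·2 + 0.20·2 + 0.19·2 + 0.10·3 = 2.37 bits/symbol.

2.37 bits/symbol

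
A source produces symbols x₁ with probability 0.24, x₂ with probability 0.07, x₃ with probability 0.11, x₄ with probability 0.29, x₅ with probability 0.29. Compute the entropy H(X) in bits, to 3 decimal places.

2.149 bits

H = −Σ pᵢ log₂ pᵢ.
−0.24·log₂(0.24) = 0.4941
−0.07·log₂(0.07) = 0.2686
−0.11·log₂(0.11) = 0.3503
−0.29·log₂(0.29) = 0.5179
−0.29·log₂(0.29) = 0.5179
Sum ≈ 2.1488 → 2.149 bits.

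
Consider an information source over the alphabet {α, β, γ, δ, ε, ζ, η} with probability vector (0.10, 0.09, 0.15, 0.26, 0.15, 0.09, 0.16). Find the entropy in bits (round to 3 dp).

H = −Σ pᵢ log₂ pᵢ.
−0.10·log₂(0.10) = 0.3322
−0.09·log₂(0.09) = 0.3127
−0.15·log₂(0.15) = 0.4105
−0.26·log₂(0.26) = 0.5053
−0.15·log₂(0.15) = 0.4105
−0.09·log₂(0.09) = 0.3127
−0.16·log₂(0.16) = 0.4230
Sum ≈ 2.7069 → 2.707 bits.

2.707 bits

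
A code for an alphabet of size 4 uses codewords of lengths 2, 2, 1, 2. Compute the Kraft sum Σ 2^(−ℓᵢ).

With common denominator 2^2 = 4: Σ 2^(−ℓᵢ) = 1/4 + 1/4 + 2/4 + 1/4 = 5/4 = 1.25.

1.25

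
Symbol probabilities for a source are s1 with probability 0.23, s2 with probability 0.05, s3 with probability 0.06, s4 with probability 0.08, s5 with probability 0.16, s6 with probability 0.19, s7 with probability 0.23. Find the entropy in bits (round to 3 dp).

H = −Σ pᵢ log₂ pᵢ.
−0.23·log₂(0.23) = 0.4877
−0.05·log₂(0.05) = 0.2161
−0.06·log₂(0.06) = 0.2435
−0.08·log₂(0.08) = 0.2915
−0.16·log₂(0.16) = 0.4230
−0.19·log₂(0.19) = 0.4552
−0.23·log₂(0.23) = 0.4877
Sum ≈ 2.6047 → 2.605 bits.

2.605 bits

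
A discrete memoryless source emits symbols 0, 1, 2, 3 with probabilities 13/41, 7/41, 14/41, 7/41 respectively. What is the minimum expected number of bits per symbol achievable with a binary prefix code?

Repeatedly combine the two least-probable nodes; the expected code length is the sum of the merged weights.
merge 7/41 + 7/41 → 14/41
merge 13/41 + 14/41 → 27/41
merge 14/41 + 27/41 → 1
L = 14/41 + 27/41 + 1 = 2 bits/symbol.

2 bits/symbol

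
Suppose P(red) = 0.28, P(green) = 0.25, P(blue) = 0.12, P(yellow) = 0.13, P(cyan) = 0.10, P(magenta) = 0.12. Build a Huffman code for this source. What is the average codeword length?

2.47 bits/symbol

Repeatedly combine the two least-probable nodes; the expected code length is the sum of the merged weights.
merge 1/10 + 3/25 → 11/50
merge 3/25 + 13/100 → 1/4
merge 11/50 + 1/4 → 47/100
merge 1/4 + 7/25 → 53/100
merge 47/100 + 53/100 → 1
L = 11/50 + 1/4 + 47/100 + 53/100 + 1 = 247/100 = 2.47 bits/symbol.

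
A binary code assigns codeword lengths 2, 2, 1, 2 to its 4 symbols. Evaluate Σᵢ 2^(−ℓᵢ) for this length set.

With common denominator 2^2 = 4: Σ 2^(−ℓᵢ) = 1/4 + 1/4 + 2/4 + 1/4 = 5/4 = 1.25.

1.25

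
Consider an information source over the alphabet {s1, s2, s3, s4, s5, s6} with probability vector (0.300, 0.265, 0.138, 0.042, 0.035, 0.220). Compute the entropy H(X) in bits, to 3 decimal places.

H = −Σ pᵢ log₂ pᵢ.
−0.300·log₂(0.300) = 0.5211
−0.265·log₂(0.265) = 0.5077
−0.138·log₂(0.138) = 0.3943
−0.042·log₂(0.042) = 0.1921
−0.035·log₂(0.035) = 0.1693
−0.220·log₂(0.220) = 0.4806
Sum ≈ 2.2651 → 2.265 bits.

2.265 bits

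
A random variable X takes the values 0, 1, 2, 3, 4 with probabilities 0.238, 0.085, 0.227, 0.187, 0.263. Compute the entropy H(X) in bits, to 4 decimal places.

2.2399 bits

H = −Σ pᵢ log₂ pᵢ.
−0.238·log₂(0.238) = 0.4929
−0.085·log₂(0.085) = 0.3023
−0.227·log₂(0.227) = 0.4856
−0.187·log₂(0.187) = 0.4523
−0.263·log₂(0.263) = 0.5068
Sum ≈ 2.2399 → 2.2399 bits.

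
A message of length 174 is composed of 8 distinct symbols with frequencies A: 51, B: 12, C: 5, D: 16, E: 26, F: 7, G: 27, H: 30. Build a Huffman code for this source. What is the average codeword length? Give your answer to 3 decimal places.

Probabilities are the counts divided by 174.
Repeatedly combine the two least-probable nodes; the expected code length is the sum of the merged weights.
merge 5/174 + 7/174 → 2/29
merge 2/29 + 2/29 → 4/29
merge 8/87 + 4/29 → 20/87
merge 13/87 + 9/58 → 53/174
merge 5/29 + 20/87 → 35/87
merge 17/58 + 53/174 → 52/87
merge 35/87 + 52/87 → 1
L = 2/29 + 4/29 + 20/87 + 53/174 + 35/87 + 52/87 + 1 = 159/58 ≈ 2.741 bits/symbol.

2.741 bits/symbol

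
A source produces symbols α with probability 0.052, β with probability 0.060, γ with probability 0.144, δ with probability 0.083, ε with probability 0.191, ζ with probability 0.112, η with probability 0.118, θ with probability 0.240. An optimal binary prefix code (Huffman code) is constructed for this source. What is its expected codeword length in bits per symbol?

Repeatedly combine the two least-probable nodes; the expected code length is the sum of the merged weights.
merge 13/250 + 3/50 → 14/125
merge 83/1000 + 14/125 → 39/200
merge 14/125 + 59/500 → 23/100
merge 18/125 + 191/1000 → 67/200
merge 39/200 + 23/100 → 17/40
merge 6/25 + 67/200 → 23/40
merge 17/40 + 23/40 → 1
L = 14/125 + 39/200 + 23/100 + 67/200 + 17/40 + 23/40 + 1 = 359/125 = 2.872 bits/symbol.

2.872 bits/symbol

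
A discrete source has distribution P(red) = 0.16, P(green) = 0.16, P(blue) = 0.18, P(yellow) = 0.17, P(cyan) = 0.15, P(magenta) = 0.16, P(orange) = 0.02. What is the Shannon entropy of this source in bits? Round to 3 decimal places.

H = −Σ pᵢ log₂ pᵢ.
−0.16·log₂(0.16) = 0.4230
−0.16·log₂(0.16) = 0.4230
−0.18·log₂(0.18) = 0.4453
−0.17·log₂(0.17) = 0.4346
−0.15·log₂(0.15) = 0.4105
−0.16·log₂(0.16) = 0.4230
−0.02·log₂(0.02) = 0.1129
Sum ≈ 2.6724 → 2.672 bits.

2.672 bits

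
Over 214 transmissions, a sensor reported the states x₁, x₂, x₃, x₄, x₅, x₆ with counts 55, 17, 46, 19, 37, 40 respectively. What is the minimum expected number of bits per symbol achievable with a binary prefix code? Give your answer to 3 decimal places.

Probabilities are the counts divided by 214.
Repeatedly combine the two least-probable nodes; the expected code length is the sum of the merged weights.
merge 17/214 + 19/214 → 18/107
merge 18/107 + 37/214 → 73/214
merge 20/107 + 23/107 → 43/107
merge 55/214 + 73/214 → 64/107
merge 43/107 + 64/107 → 1
L = 18/107 + 73/214 + 43/107 + 64/107 + 1 = 537/214 ≈ 2.509 bits/symbol.

2.509 bits/symbol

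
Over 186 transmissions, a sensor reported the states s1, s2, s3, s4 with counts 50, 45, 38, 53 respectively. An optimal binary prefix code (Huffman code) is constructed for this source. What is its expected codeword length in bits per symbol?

2 bits/symbol

Probabilities are the counts divided by 186.
Repeatedly combine the two least-probable nodes; the expected code length is the sum of the merged weights.
merge 19/93 + 15/62 → 83/186
merge 25/93 + 53/186 → 103/186
merge 83/186 + 103/186 → 1
L = 83/186 + 103/186 + 1 = 2 bits/symbol.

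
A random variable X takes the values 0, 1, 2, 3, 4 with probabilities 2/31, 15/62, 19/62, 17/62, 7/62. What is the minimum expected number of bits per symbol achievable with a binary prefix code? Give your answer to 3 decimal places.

Repeatedly combine the two least-probable nodes; the expected code length is the sum of the merged weights.
merge 2/31 + 7/62 → 11/62
merge 11/62 + 15/62 → 13/31
merge 17/62 + 19/62 → 18/31
merge 13/31 + 18/31 → 1
L = 11/62 + 13/31 + 18/31 + 1 = 135/62 ≈ 2.177 bits/symbol.

2.177 bits/symbol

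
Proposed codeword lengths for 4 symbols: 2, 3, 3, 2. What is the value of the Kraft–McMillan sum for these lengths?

0.75

With common denominator 2^3 = 8: Σ 2^(−ℓᵢ) = 2/8 + 1/8 + 1/8 + 2/8 = 6/8 = 0.75.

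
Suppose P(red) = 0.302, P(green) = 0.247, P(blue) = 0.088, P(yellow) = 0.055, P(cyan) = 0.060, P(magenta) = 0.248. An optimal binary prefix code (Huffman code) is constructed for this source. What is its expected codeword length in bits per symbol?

2.318 bits/symbol

Repeatedly combine the two least-probable nodes; the expected code length is the sum of the merged weights.
merge 11/200 + 3/50 → 23/200
merge 11/125 + 23/200 → 203/1000
merge 203/1000 + 247/1000 → 9/20
merge 31/125 + 151/500 → 11/20
merge 9/20 + 11/20 → 1
L = 23/200 + 203/1000 + 9/20 + 11/20 + 1 = 1159/500 = 2.318 bits/symbol.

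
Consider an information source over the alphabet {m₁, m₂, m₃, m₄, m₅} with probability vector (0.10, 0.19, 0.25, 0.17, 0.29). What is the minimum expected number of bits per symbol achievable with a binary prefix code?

Repeatedly combine the two least-probable nodes; the expected code length is the sum of the merged weights.
merge 1/10 + 17/100 → 27/100
merge 19/100 + 1/4 → 11/25
merge 27/100 + 29/100 → 14/25
merge 11/25 + 14/25 → 1
L = 27/100 + 11/25 + 14/25 + 1 = 227/100 = 2.27 bits/symbol.

2.27 bits/symbol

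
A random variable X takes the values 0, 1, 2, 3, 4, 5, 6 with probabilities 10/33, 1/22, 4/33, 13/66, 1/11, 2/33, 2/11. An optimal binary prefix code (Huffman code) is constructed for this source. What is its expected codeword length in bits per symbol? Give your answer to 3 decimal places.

2.606 bits/symbol

Repeatedly combine the two least-probable nodes; the expected code length is the sum of the merged weights.
merge 1/22 + 2/33 → 7/66
merge 1/11 + 7/66 → 13/66
merge 4/33 + 2/11 → 10/33
merge 13/66 + 13/66 → 13/33
merge 10/33 + 10/33 → 20/33
merge 13/33 + 20/33 → 1
L = 7/66 + 13/66 + 10/33 + 13/33 + 20/33 + 1 = 86/33 ≈ 2.606 bits/symbol.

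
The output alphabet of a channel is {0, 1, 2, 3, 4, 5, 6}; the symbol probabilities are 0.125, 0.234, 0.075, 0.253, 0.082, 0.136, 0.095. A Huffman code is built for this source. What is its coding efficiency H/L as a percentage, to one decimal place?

Entropy H = −Σ p log₂ p ≈ 2.6572 bits.
Huffman merges: 3/40+41/500→157/1000; 19/200+1/8→11/50; 17/125+157/1000→293/1000; 11/50+117/500→227/500; 253/1000+293/1000→273/500; 227/500+273/500→1. L = 267/100 ≈ 2.6700.
Efficiency = H/L = 2.6572/2.6700 = 99.5%.

99.5%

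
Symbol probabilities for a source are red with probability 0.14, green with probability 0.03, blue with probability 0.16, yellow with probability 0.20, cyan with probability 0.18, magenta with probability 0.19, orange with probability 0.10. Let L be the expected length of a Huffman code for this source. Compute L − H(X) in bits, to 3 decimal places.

Entropy H = −Σ p log₂ p ≈ 2.6690 bits.
Huffman merges: 3/100+1/10→13/100; 13/100+7/50→27/100; 4/25+9/50→17/50; 19/100+1/5→39/100; 27/100+17/50→61/100; 39/100+61/100→1. L = 137/50 ≈ 2.7400.
L − H = 2.7400 − 2.6690 = 0.071 bits.

0.071 bits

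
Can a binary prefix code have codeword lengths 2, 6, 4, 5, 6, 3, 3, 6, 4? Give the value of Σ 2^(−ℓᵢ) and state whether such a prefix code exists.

0.703125; yes

With common denominator 2^6 = 64: Σ 2^(−ℓᵢ) = 16/64 + 1/64 + 4/64 + 2/64 + 1/64 + 8/64 + 8/64 + 1/64 + 4/64 = 45/64 = 0.703125.
Kraft's inequality requires Σ ≤ 1; here Σ = 0.703125 ≤ 1, so such a prefix code exists.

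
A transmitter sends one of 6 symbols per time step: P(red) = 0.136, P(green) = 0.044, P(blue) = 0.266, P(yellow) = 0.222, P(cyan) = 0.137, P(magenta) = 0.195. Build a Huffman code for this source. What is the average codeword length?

Repeatedly combine the two least-probable nodes; the expected code length is the sum of the merged weights.
merge 11/250 + 17/125 → 9/50
merge 137/1000 + 9/50 → 317/1000
merge 39/200 + 111/500 → 417/1000
merge 133/500 + 317/1000 → 583/1000
merge 417/1000 + 583/1000 → 1
L = 9/50 + 317/1000 + 417/1000 + 583/1000 + 1 = 2497/1000 = 2.497 bits/symbol.

2.497 bits/symbol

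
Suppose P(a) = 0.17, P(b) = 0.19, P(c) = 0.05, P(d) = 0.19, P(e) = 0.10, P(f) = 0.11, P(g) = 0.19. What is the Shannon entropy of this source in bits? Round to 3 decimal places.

2.699 bits

H = −Σ pᵢ log₂ pᵢ.
−0.17·log₂(0.17) = 0.4346
−0.19·log₂(0.19) = 0.4552
−0.05·log₂(0.05) = 0.2161
−0.19·log₂(0.19) = 0.4552
−0.10·log₂(0.10) = 0.3322
−0.11·log₂(0.11) = 0.3503
−0.19·log₂(0.19) = 0.4552
Sum ≈ 2.6988 → 2.699 bits.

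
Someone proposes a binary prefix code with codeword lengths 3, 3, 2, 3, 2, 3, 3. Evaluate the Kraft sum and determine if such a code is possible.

1.125; no

With common denominator 2^3 = 8: Σ 2^(−ℓᵢ) = 1/8 + 1/8 + 2/8 + 1/8 + 2/8 + 1/8 + 1/8 = 9/8 = 1.125.
Kraft's inequality requires Σ ≤ 1; here Σ = 1.125 > 1, so no such prefix code exists.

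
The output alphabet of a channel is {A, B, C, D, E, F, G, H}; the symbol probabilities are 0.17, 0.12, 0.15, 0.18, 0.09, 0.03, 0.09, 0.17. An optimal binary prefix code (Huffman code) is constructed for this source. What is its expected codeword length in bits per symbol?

2.94 bits/symbol

Repeatedly combine the two least-probable nodes; the expected code length is the sum of the merged weights.
merge 3/100 + 9/100 → 3/25
merge 9/100 + 3/25 → 21/100
merge 3/25 + 3/20 → 27/100
merge 17/100 + 17/100 → 17/50
merge 9/50 + 21/100 → 39/100
merge 27/100 + 17/50 → 61/100
merge 39/100 + 61/100 → 1
L = 3/25 + 21/100 + 27/100 + 17/50 + 39/100 + 61/100 + 1 = 147/50 = 2.94 bits/symbol.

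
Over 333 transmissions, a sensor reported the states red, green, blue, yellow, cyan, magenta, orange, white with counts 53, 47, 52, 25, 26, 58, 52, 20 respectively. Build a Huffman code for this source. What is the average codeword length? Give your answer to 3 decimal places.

Probabilities are the counts divided by 333.
Repeatedly combine the two least-probable nodes; the expected code length is the sum of the merged weights.
merge 20/333 + 25/333 → 5/37
merge 26/333 + 5/37 → 71/333
merge 47/333 + 52/333 → 11/37
merge 52/333 + 53/333 → 35/111
merge 58/333 + 71/333 → 43/111
merge 11/37 + 35/111 → 68/111
merge 43/111 + 68/111 → 1
L = 5/37 + 71/333 + 11/37 + 35/111 + 43/111 + 68/111 + 1 = 986/333 ≈ 2.961 bits/symbol.

2.961 bits/symbol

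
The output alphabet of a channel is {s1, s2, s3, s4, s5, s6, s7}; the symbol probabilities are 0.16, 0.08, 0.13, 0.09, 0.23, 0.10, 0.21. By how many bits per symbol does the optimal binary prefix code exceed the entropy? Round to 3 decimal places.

Entropy H = −Σ p log₂ p ≈ 2.7025 bits.
Huffman merges: 2/25+9/100→17/100; 1/10+13/100→23/100; 4/25+17/100→33/100; 21/100+23/100→11/25; 23/100+33/100→14/25; 11/25+14/25→1. L = 273/100 ≈ 2.7300.
L − H = 2.7300 − 2.7025 = 0.027 bits.

0.027 bits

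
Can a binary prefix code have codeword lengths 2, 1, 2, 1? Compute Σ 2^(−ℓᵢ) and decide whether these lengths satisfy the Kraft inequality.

With common denominator 2^2 = 4: Σ 2^(−ℓᵢ) = 1/4 + 2/4 + 1/4 + 2/4 = 6/4 = 1.5.
Kraft's inequality requires Σ ≤ 1; here Σ = 1.5 > 1, so no such prefix code exists.

1.5; no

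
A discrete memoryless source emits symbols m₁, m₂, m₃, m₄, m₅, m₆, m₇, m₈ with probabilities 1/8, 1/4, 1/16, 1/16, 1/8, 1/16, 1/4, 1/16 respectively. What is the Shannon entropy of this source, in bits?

2.75 bits

Each probability is a power of 1/2, so log₂(1/p) is an integer.
H = Σ p·log₂(1/p) = 1/8·3 + 1/4·2 + 1/16·4 + 1/16·4 + 1/8·3 + 1/16·4 + 1/4·2 + 1/16·4 = 2.75 bits.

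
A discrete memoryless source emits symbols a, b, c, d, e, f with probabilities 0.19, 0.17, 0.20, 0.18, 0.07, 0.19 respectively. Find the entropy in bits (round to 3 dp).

2.523 bits

H = −Σ pᵢ log₂ pᵢ.
−0.19·log₂(0.19) = 0.4552
−0.17·log₂(0.17) = 0.4346
−0.20·log₂(0.20) = 0.4644
−0.18·log₂(0.18) = 0.4453
−0.07·log₂(0.07) = 0.2686
−0.19·log₂(0.19) = 0.4552
Sum ≈ 2.5233 → 2.523 bits.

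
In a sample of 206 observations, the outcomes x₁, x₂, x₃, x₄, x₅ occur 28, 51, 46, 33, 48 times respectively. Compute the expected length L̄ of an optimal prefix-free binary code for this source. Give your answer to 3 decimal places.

2.296 bits/symbol

Probabilities are the counts divided by 206.
Repeatedly combine the two least-probable nodes; the expected code length is the sum of the merged weights.
merge 14/103 + 33/206 → 61/206
merge 23/103 + 24/103 → 47/103
merge 51/206 + 61/206 → 56/103
merge 47/103 + 56/103 → 1
L = 61/206 + 47/103 + 56/103 + 1 = 473/206 ≈ 2.296 bits/symbol.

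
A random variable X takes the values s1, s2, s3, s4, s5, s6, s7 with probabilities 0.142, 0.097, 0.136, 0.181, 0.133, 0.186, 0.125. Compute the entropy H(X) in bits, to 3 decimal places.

2.778 bits

H = −Σ pᵢ log₂ pᵢ.
−0.142·log₂(0.142) = 0.3999
−0.097·log₂(0.097) = 0.3265
−0.136·log₂(0.136) = 0.3915
−0.181·log₂(0.181) = 0.4463
−0.133·log₂(0.133) = 0.3871
−0.186·log₂(0.186) = 0.4514
−0.125·log₂(0.125) = 0.3750
Sum ≈ 2.7776 → 2.778 bits.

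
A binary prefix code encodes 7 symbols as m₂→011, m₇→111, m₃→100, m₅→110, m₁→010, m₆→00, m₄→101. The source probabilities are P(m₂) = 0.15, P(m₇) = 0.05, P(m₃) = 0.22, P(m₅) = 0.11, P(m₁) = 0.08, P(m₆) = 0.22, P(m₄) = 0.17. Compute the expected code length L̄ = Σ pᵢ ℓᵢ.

L̄ = Σ pᵢ·ℓᵢ = 0.15·3 + 0.05·3 + 0.22·3 + 0.11·3 + 0.08·3 + 0.22·2 + 0.17·3 = 2.78 bits/symbol.

2.78 bits/symbol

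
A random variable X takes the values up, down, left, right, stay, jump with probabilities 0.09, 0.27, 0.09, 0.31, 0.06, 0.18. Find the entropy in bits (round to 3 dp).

H = −Σ pᵢ log₂ pᵢ.
−0.09·log₂(0.09) = 0.3127
−0.27·log₂(0.27) = 0.5100
−0.09·log₂(0.09) = 0.3127
−0.31·log₂(0.31) = 0.5238
−0.06·log₂(0.06) = 0.2435
−0.18·log₂(0.18) = 0.4453
Sum ≈ 2.3480 → 2.348 bits.

2.348 bits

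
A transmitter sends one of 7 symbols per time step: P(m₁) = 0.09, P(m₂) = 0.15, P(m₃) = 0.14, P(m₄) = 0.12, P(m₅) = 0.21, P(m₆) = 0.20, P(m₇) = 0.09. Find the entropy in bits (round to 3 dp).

2.737 bits

H = −Σ pᵢ log₂ pᵢ.
−0.09·log₂(0.09) = 0.3127
−0.15·log₂(0.15) = 0.4105
−0.14·log₂(0.14) = 0.3971
−0.12·log₂(0.12) = 0.3671
−0.21·log₂(0.21) = 0.4728
−0.20·log₂(0.20) = 0.4644
−0.09·log₂(0.09) = 0.3127
Sum ≈ 2.7372 → 2.737 bits.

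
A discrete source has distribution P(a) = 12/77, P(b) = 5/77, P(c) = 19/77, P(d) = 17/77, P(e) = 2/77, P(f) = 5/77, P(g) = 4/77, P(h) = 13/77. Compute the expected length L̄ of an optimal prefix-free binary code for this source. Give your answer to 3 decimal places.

Repeatedly combine the two least-probable nodes; the expected code length is the sum of the merged weights.
merge 2/77 + 4/77 → 6/77
merge 5/77 + 5/77 → 10/77
merge 6/77 + 10/77 → 16/77
merge 12/77 + 13/77 → 25/77
merge 16/77 + 17/77 → 3/7
merge 19/77 + 25/77 → 4/7
merge 3/7 + 4/7 → 1
L = 6/77 + 10/77 + 16/77 + 25/77 + 3/7 + 4/7 + 1 = 211/77 ≈ 2.740 bits/symbol.

2.740 bits/symbol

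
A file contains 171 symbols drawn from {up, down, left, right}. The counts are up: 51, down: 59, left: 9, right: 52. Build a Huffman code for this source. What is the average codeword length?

2 bits/symbol

Probabilities are the counts divided by 171.
Repeatedly combine the two least-probable nodes; the expected code length is the sum of the merged weights.
merge 1/19 + 17/57 → 20/57
merge 52/171 + 59/171 → 37/57
merge 20/57 + 37/57 → 1
L = 20/57 + 37/57 + 1 = 2 bits/symbol.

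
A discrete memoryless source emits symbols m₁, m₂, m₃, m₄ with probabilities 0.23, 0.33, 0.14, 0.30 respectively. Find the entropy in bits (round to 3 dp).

1.934 bits

H = −Σ pᵢ log₂ pᵢ.
−0.23·log₂(0.23) = 0.4877
−0.33·log₂(0.33) = 0.5278
−0.14·log₂(0.14) = 0.3971
−0.30·log₂(0.30) = 0.5211
Sum ≈ 1.9337 → 1.934 bits.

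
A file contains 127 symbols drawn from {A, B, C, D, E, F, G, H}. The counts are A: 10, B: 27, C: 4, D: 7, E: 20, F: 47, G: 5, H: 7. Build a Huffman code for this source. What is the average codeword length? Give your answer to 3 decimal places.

2.591 bits/symbol

Probabilities are the counts divided by 127.
Repeatedly combine the two least-probable nodes; the expected code length is the sum of the merged weights.
merge 4/127 + 5/127 → 9/127
merge 7/127 + 7/127 → 14/127
merge 9/127 + 10/127 → 19/127
merge 14/127 + 19/127 → 33/127
merge 20/127 + 27/127 → 47/127
merge 33/127 + 47/127 → 80/127
merge 47/127 + 80/127 → 1
L = 9/127 + 14/127 + 19/127 + 33/127 + 47/127 + 80/127 + 1 = 329/127 ≈ 2.591 bits/symbol.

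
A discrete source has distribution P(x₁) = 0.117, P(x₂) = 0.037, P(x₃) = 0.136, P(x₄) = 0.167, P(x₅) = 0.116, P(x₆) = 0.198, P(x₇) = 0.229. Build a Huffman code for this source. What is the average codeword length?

Repeatedly combine the two least-probable nodes; the expected code length is the sum of the merged weights.
merge 37/1000 + 29/250 → 153/1000
merge 117/1000 + 17/125 → 253/1000
merge 153/1000 + 167/1000 → 8/25
merge 99/500 + 229/1000 → 427/1000
merge 253/1000 + 8/25 → 573/1000
merge 427/1000 + 573/1000 → 1
L = 153/1000 + 253/1000 + 8/25 + 427/1000 + 573/1000 + 1 = 1363/500 = 2.726 bits/symbol.

2.726 bits/symbol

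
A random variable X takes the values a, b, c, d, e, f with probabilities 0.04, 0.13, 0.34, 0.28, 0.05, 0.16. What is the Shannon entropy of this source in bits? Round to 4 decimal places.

2.2509 bits

H = −Σ pᵢ log₂ pᵢ.
−0.04·log₂(0.04) = 0.1858
−0.13·log₂(0.13) = 0.3826
−0.34·log₂(0.34) = 0.5292
−0.28·log₂(0.28) = 0.5142
−0.05·log₂(0.05) = 0.2161
−0.16·log₂(0.16) = 0.4230
Sum ≈ 2.2509 → 2.2509 bits.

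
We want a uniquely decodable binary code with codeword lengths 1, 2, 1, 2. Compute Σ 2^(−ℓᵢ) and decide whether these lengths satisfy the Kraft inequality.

1.5; no

With common denominator 2^2 = 4: Σ 2^(−ℓᵢ) = 2/4 + 1/4 + 2/4 + 1/4 = 6/4 = 1.5.
Kraft's inequality requires Σ ≤ 1; here Σ = 1.5 > 1, so no such prefix code exists.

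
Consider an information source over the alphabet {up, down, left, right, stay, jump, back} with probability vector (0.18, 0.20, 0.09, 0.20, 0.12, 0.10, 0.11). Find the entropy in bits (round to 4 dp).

2.7363 bits

H = −Σ pᵢ log₂ pᵢ.
−0.18·log₂(0.18) = 0.4453
−0.20·log₂(0.20) = 0.4644
−0.09·log₂(0.09) = 0.3127
−0.20·log₂(0.20) = 0.4644
−0.12·log₂(0.12) = 0.3671
−0.10·log₂(0.10) = 0.3322
−0.11·log₂(0.11) = 0.3503
Sum ≈ 2.7363 → 2.7363 bits.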